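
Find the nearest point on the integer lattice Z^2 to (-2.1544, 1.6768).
(-2, 2)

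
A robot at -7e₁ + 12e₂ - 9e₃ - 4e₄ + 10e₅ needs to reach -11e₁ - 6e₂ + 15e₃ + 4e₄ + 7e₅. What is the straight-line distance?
31.4484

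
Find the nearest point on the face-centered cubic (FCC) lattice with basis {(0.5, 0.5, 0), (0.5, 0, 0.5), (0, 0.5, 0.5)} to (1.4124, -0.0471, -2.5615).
(1.5, 0, -2.5)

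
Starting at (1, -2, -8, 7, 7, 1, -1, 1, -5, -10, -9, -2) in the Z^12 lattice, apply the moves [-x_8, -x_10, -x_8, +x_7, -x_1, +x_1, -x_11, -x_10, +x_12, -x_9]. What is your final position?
(1, -2, -8, 7, 7, 1, 0, -1, -6, -12, -10, -1)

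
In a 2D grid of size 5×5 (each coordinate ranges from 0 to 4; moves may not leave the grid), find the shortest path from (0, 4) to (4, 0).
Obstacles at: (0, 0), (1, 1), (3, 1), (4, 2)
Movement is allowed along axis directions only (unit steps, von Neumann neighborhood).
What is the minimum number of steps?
8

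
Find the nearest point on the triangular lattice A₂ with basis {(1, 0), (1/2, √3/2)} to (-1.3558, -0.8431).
(-1.5, -0.866)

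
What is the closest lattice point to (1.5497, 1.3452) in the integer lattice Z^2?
(2, 1)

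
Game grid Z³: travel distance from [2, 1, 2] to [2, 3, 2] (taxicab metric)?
2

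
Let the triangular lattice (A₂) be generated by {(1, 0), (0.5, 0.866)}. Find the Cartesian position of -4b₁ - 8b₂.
(-8, -6.928)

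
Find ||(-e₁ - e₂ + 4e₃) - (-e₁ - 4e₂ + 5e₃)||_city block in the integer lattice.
4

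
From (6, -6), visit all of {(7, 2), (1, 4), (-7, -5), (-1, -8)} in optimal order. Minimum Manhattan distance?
40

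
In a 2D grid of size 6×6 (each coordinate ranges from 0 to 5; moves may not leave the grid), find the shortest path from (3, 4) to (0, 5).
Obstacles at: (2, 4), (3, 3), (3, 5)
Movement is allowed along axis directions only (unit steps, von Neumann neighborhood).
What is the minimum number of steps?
10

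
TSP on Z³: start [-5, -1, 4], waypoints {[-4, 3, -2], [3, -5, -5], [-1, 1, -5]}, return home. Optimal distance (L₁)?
50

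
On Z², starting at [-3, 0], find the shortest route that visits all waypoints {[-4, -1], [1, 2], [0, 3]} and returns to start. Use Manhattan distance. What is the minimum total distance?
18
(one optimal route: (-3, 0) → (-4, -1) → (1, 2) → (0, 3) → (-3, 0))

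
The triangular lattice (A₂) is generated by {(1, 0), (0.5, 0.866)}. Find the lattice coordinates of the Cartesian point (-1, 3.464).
-3b₁ + 4b₂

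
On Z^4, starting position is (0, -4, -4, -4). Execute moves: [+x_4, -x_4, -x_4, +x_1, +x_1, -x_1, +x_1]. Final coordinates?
(2, -4, -4, -5)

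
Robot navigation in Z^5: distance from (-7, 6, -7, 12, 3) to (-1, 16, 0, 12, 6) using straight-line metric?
13.9284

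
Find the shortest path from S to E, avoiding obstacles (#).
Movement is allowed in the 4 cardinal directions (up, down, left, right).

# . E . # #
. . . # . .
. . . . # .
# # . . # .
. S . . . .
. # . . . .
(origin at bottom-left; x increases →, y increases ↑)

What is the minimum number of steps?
5
(one shortest path: (1, 1) → (2, 1) → (2, 2) → (2, 3) → (2, 4) → (2, 5))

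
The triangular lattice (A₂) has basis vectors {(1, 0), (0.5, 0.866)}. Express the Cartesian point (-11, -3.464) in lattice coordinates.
-9b₁ - 4b₂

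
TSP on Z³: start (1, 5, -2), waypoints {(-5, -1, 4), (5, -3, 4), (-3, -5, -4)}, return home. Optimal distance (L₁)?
60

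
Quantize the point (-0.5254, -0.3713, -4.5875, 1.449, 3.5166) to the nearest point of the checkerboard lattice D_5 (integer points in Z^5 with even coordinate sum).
(-1, 0, -5, 1, 3)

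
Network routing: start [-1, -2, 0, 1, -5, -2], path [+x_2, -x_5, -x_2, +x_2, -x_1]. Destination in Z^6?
(-2, -1, 0, 1, -6, -2)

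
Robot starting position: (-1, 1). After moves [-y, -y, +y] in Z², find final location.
(-1, 0)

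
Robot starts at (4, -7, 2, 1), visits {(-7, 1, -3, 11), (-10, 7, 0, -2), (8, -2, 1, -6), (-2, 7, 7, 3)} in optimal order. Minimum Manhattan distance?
96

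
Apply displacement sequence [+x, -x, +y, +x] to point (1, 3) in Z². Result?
(2, 4)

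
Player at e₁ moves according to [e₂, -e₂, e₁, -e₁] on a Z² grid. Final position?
(1, 0)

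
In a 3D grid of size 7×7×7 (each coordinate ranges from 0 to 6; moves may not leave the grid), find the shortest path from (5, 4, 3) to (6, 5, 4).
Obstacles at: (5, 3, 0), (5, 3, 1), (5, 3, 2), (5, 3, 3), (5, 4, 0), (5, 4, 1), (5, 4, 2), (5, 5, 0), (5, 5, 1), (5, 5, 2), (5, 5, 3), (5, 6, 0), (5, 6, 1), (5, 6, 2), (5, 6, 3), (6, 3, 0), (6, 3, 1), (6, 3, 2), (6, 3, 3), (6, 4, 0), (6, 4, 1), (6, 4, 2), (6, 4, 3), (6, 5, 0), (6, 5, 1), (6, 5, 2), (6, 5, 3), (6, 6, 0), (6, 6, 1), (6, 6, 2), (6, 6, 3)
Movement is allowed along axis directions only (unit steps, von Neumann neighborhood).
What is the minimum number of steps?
3
(one shortest path: (5, 4, 3) → (5, 4, 4) → (6, 4, 4) → (6, 5, 4))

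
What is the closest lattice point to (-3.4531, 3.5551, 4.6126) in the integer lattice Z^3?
(-3, 4, 5)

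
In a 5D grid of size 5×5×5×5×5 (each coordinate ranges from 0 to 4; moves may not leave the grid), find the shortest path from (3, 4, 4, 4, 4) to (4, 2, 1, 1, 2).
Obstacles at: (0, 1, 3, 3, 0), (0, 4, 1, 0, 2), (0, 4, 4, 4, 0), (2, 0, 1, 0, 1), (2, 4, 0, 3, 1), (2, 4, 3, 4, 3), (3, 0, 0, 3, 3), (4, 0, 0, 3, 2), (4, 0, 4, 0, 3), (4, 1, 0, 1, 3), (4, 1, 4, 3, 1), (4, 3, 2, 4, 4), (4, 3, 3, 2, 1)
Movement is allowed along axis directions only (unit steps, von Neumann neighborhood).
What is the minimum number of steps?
11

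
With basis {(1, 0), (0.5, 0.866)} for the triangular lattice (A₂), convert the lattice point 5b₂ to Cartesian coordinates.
(2.5, 4.33)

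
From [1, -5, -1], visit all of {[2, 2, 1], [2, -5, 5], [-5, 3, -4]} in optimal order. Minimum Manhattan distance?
31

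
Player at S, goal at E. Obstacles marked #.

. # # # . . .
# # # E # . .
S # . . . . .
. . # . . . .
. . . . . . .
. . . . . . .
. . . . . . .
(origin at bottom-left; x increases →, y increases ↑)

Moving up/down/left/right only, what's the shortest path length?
8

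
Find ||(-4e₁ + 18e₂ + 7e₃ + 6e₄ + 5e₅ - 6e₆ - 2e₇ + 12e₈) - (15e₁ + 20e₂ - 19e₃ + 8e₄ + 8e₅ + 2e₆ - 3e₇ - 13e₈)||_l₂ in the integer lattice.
41.7612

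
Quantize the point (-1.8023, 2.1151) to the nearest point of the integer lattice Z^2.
(-2, 2)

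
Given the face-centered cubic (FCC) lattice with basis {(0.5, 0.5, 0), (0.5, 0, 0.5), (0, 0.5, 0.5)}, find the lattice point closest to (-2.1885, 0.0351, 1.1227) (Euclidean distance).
(-2, 0, 1)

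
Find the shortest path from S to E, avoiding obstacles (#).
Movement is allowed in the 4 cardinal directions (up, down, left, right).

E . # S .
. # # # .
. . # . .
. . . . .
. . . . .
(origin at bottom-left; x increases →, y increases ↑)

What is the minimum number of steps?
11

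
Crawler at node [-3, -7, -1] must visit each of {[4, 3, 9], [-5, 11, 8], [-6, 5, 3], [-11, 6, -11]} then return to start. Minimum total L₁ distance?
108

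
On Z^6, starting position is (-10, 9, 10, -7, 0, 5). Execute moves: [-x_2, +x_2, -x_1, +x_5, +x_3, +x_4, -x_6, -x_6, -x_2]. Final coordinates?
(-11, 8, 11, -6, 1, 3)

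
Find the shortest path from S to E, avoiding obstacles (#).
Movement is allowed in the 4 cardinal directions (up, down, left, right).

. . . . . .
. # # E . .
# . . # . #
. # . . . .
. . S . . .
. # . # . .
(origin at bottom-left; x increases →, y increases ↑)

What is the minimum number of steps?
6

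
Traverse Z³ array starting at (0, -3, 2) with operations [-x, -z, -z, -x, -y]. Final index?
(-2, -4, 0)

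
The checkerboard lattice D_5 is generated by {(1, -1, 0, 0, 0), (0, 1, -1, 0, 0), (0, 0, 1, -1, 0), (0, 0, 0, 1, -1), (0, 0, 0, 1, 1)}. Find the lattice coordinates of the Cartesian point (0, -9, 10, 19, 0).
-9b₂ + b₃ + 10b₄ + 10b₅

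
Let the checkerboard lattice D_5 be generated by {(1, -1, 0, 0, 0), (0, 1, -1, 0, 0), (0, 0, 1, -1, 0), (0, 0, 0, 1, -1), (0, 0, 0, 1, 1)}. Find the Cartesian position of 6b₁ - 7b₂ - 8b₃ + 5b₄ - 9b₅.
(6, -13, -1, 4, -14)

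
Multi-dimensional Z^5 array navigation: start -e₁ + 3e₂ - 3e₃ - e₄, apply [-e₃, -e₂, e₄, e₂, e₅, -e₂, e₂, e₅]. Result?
(-1, 3, -4, 0, 2)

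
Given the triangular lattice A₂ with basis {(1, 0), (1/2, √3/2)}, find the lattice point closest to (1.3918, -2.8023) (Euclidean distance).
(1.5, -2.598)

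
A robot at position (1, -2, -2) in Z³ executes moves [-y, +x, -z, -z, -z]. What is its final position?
(2, -3, -5)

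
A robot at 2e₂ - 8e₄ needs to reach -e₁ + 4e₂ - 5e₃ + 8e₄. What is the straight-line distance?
16.9115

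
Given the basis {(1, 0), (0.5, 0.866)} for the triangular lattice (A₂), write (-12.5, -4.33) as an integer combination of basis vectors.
-10b₁ - 5b₂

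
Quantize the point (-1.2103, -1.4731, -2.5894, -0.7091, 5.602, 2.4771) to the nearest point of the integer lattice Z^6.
(-1, -1, -3, -1, 6, 2)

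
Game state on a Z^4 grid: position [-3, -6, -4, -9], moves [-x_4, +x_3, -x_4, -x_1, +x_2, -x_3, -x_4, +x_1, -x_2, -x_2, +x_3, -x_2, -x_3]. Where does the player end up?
(-3, -8, -4, -12)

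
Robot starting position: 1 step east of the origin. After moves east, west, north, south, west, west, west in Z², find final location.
(-2, 0)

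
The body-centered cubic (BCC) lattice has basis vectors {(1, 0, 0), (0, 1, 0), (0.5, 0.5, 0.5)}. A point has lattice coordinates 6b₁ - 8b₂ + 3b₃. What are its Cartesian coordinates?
(7.5, -6.5, 1.5)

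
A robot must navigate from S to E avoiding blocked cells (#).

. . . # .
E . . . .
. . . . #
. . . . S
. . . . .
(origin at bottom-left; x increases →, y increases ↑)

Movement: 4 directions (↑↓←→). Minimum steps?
6
(one shortest path: (4, 1) → (3, 1) → (2, 1) → (1, 1) → (0, 1) → (0, 2) → (0, 3))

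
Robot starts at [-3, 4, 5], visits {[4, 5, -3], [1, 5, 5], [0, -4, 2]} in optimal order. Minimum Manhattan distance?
34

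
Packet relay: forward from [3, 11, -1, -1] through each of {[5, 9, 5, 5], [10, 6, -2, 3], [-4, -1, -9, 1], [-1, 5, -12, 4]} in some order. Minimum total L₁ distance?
71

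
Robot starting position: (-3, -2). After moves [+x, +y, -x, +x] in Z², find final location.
(-2, -1)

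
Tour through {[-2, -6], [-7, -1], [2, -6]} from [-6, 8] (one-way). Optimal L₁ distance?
24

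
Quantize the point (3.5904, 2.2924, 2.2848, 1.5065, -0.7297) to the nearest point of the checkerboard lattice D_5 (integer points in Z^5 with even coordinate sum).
(4, 2, 2, 1, -1)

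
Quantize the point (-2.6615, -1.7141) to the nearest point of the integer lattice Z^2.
(-3, -2)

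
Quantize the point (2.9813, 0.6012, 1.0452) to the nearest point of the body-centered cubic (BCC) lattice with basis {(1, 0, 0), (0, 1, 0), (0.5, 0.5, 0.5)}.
(3, 1, 1)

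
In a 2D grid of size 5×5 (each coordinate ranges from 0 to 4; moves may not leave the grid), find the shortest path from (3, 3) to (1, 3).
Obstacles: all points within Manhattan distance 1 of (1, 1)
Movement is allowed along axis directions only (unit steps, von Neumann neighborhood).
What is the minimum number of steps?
2
(one shortest path: (3, 3) → (2, 3) → (1, 3))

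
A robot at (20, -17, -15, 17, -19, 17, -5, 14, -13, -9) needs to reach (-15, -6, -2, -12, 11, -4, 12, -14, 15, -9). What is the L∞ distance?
35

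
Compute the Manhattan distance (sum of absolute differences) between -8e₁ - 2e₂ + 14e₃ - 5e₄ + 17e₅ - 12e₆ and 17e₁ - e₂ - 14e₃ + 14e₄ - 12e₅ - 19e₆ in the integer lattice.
109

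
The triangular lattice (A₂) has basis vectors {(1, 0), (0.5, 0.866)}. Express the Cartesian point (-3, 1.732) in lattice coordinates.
-4b₁ + 2b₂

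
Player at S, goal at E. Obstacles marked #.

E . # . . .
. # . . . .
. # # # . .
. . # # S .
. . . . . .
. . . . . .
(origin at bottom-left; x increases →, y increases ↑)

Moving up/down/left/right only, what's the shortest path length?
9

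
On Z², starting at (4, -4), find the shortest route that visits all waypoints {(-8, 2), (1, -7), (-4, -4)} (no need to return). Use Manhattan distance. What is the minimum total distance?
24
(one optimal route: (4, -4) → (1, -7) → (-4, -4) → (-8, 2))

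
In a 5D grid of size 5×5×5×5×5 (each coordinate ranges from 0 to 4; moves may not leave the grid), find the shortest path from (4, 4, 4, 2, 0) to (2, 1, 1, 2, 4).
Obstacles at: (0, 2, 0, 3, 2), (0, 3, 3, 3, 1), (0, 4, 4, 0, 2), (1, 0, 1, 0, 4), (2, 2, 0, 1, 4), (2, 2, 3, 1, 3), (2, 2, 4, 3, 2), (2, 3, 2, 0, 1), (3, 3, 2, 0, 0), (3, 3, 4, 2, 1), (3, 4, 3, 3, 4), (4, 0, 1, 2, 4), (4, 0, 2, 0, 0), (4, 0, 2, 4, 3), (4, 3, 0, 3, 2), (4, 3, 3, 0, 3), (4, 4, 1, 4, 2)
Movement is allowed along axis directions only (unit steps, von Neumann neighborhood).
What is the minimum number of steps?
12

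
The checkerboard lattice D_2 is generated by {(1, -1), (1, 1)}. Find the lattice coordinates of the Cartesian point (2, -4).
3b₁ - b₂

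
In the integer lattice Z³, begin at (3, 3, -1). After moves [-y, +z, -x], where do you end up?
(2, 2, 0)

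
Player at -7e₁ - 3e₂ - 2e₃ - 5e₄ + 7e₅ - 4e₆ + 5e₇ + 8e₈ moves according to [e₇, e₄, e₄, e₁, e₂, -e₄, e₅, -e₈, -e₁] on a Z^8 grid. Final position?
(-7, -2, -2, -4, 8, -4, 6, 7)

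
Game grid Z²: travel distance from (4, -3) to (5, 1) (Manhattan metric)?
5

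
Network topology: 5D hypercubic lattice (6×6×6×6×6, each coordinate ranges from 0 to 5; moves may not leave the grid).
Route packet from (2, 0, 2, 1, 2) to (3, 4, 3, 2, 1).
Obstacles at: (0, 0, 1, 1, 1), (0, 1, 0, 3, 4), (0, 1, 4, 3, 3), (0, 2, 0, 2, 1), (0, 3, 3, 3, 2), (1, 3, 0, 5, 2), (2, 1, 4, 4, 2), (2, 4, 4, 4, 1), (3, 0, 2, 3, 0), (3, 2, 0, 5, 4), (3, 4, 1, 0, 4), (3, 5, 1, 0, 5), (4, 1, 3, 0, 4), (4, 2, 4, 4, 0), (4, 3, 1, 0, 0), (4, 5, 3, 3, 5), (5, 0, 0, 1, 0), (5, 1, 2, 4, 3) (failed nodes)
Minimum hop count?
8
(one shortest path: (2, 0, 2, 1, 2) → (3, 0, 2, 1, 2) → (3, 1, 2, 1, 2) → (3, 2, 2, 1, 2) → (3, 3, 2, 1, 2) → (3, 4, 2, 1, 2) → (3, 4, 3, 1, 2) → (3, 4, 3, 2, 2) → (3, 4, 3, 2, 1))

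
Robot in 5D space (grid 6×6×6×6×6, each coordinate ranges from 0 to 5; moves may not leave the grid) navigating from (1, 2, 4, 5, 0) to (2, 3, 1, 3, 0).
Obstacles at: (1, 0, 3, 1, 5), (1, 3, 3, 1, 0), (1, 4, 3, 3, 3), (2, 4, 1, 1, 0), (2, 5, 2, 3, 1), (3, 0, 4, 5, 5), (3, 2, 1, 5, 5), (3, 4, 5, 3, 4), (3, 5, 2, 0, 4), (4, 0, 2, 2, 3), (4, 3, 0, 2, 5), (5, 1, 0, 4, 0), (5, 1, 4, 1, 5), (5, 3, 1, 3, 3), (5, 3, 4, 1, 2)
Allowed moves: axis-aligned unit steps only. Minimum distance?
7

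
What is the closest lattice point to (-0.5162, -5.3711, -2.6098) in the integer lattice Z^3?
(-1, -5, -3)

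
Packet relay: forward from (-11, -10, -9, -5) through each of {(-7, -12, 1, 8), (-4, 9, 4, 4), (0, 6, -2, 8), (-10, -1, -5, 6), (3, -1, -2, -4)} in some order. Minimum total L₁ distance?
116
(one optimal route: (-11, -10, -9, -5) → (-7, -12, 1, 8) → (-10, -1, -5, 6) → (3, -1, -2, -4) → (0, 6, -2, 8) → (-4, 9, 4, 4))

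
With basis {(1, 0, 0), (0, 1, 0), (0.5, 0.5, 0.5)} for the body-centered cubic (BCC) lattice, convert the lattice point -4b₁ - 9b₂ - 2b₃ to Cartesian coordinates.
(-5, -10, -1)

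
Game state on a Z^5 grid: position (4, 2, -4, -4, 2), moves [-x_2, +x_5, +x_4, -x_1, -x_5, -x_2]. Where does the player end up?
(3, 0, -4, -3, 2)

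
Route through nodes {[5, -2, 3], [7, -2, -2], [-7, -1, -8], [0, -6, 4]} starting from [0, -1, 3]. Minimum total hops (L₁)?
44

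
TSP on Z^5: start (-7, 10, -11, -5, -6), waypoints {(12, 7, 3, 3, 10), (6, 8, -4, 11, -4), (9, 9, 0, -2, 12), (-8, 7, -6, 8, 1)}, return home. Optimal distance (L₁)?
154
(one optimal route: (-7, 10, -11, -5, -6) → (9, 9, 0, -2, 12) → (12, 7, 3, 3, 10) → (6, 8, -4, 11, -4) → (-8, 7, -6, 8, 1) → (-7, 10, -11, -5, -6))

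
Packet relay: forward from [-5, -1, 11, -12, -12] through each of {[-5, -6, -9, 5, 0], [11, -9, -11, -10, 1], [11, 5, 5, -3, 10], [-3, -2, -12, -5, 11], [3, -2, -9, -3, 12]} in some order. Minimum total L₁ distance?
169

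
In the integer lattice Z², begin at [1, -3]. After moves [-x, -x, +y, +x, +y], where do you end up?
(0, -1)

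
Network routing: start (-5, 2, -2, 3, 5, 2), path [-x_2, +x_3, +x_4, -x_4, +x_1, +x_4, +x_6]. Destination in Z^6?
(-4, 1, -1, 4, 5, 3)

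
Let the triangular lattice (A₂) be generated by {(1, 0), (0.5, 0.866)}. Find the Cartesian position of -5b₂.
(-2.5, -4.33)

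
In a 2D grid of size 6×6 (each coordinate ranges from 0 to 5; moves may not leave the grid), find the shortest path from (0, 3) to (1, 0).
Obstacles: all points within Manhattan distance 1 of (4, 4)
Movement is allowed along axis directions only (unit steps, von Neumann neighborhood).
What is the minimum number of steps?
4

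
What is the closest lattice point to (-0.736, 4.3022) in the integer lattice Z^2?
(-1, 4)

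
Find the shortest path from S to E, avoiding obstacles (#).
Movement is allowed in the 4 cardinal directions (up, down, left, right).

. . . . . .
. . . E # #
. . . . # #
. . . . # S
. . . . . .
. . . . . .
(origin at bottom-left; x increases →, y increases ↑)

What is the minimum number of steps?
6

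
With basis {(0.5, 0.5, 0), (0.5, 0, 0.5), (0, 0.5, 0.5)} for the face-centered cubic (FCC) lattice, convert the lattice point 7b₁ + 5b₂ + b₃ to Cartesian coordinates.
(6, 4, 3)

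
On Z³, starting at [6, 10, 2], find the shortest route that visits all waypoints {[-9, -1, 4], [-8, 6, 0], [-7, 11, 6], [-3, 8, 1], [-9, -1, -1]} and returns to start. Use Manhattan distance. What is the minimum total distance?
68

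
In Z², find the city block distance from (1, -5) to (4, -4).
4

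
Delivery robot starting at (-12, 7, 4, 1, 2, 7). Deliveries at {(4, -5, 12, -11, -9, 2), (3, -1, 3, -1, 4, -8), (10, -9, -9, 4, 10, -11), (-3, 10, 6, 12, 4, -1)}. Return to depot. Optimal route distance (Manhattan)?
258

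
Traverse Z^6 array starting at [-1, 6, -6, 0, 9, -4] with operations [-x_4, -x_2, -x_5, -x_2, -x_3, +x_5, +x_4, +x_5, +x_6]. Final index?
(-1, 4, -7, 0, 10, -3)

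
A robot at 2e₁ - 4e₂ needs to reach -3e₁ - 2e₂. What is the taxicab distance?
7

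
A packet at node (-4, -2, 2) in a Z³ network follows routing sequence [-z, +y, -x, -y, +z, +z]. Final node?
(-5, -2, 3)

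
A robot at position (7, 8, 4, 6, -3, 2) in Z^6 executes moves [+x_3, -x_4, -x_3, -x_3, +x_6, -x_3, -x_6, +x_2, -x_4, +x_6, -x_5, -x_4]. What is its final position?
(7, 9, 2, 3, -4, 3)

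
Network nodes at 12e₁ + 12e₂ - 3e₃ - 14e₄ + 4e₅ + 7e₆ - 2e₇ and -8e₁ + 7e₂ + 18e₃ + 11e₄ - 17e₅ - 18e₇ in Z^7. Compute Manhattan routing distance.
115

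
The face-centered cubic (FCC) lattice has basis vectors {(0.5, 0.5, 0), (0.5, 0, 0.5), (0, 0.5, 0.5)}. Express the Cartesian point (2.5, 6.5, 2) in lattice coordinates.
7b₁ - 2b₂ + 6b₃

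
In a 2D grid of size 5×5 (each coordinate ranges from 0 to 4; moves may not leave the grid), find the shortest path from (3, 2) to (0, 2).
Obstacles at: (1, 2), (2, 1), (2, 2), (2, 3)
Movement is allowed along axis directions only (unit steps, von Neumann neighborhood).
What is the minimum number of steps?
7
(one shortest path: (3, 2) → (3, 1) → (3, 0) → (2, 0) → (1, 0) → (0, 0) → (0, 1) → (0, 2))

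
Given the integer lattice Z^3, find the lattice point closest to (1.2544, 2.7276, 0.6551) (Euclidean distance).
(1, 3, 1)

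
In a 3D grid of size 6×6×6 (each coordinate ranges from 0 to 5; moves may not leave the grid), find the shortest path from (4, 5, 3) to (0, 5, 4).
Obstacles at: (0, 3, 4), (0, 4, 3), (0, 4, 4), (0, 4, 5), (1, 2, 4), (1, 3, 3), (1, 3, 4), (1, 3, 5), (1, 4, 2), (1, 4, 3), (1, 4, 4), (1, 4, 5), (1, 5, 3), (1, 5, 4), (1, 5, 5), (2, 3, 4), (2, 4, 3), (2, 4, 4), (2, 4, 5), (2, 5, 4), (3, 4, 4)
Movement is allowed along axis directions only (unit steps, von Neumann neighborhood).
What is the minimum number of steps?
7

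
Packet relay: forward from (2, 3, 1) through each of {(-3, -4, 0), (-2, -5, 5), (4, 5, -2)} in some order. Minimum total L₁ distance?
32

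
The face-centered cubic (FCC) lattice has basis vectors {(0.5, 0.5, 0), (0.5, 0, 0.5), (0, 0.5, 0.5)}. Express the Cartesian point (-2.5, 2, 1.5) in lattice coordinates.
-2b₁ - 3b₂ + 6b₃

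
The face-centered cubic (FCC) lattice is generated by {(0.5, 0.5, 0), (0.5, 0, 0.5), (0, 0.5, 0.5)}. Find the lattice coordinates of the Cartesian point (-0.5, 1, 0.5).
-b₂ + 2b₃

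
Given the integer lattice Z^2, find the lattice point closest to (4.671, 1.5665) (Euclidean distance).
(5, 2)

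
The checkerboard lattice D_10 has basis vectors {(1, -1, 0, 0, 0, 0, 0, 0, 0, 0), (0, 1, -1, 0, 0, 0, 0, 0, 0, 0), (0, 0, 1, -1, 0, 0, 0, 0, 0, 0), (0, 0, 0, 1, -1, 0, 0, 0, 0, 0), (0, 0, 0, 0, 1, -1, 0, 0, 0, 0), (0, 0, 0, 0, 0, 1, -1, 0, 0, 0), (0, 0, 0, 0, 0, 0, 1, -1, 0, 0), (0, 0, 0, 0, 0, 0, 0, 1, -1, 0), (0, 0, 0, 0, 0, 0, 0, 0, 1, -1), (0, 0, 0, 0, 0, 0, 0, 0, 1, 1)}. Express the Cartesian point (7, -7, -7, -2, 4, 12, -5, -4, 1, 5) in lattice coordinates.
7b₁ - 7b₃ - 9b₄ - 5b₅ + 7b₆ + 2b₇ - 2b₈ - 3b₉ + 2b₁₀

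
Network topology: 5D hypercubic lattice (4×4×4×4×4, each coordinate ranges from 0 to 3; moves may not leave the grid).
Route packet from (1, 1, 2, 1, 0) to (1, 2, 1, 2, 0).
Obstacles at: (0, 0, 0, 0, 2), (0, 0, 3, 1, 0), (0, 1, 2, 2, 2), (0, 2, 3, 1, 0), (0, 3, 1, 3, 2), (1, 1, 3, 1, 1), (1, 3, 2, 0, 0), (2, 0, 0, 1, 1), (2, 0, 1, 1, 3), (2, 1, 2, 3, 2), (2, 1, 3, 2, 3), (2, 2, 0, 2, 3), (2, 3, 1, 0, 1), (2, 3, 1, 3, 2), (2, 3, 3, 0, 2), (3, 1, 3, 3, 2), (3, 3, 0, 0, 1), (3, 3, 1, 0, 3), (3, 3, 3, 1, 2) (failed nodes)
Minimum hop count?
3
(one shortest path: (1, 1, 2, 1, 0) → (1, 2, 2, 1, 0) → (1, 2, 1, 1, 0) → (1, 2, 1, 2, 0))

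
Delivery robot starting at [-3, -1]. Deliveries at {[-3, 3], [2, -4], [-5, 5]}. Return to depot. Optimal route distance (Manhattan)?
32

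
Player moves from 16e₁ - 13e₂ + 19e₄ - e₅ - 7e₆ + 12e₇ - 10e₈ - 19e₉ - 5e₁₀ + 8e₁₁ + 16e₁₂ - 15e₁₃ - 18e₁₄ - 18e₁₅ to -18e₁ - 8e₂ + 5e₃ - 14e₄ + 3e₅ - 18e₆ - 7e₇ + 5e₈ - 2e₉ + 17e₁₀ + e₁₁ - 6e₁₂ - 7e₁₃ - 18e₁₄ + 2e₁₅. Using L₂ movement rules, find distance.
69.1954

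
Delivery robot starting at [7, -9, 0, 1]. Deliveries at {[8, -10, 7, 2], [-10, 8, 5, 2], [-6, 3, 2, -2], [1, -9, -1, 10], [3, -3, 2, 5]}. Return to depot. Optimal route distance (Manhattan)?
118
(one optimal route: (7, -9, 0, 1) → (8, -10, 7, 2) → (-10, 8, 5, 2) → (-6, 3, 2, -2) → (3, -3, 2, 5) → (1, -9, -1, 10) → (7, -9, 0, 1))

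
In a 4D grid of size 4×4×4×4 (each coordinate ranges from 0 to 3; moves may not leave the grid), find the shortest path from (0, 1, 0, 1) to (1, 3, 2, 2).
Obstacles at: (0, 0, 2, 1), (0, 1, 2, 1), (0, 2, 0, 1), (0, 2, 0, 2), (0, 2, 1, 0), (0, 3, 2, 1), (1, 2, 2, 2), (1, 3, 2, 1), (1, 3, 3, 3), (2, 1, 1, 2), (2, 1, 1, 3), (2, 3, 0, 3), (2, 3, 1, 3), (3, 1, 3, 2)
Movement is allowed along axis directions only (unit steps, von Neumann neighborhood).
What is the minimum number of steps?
6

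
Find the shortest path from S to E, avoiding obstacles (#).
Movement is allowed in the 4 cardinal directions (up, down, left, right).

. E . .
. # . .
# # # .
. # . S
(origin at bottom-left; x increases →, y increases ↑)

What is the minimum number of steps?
5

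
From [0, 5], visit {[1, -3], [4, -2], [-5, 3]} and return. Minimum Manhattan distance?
34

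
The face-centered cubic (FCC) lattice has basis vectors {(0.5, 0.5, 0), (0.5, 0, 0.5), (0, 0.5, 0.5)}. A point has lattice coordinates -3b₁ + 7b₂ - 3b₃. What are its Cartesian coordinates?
(2, -3, 2)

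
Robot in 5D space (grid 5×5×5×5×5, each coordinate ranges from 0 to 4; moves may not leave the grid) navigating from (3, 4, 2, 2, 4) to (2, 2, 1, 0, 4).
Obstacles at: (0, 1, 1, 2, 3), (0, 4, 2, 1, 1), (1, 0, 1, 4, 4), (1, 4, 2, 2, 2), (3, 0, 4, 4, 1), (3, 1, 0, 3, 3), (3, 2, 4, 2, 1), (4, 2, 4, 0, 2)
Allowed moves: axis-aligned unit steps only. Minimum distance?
6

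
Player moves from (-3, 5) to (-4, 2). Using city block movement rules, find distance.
4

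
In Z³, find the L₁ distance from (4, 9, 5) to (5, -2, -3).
20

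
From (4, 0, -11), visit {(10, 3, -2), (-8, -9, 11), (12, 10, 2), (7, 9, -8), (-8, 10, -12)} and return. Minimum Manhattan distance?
152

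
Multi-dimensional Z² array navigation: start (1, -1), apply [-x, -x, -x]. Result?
(-2, -1)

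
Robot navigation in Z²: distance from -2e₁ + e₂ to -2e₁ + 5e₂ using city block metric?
4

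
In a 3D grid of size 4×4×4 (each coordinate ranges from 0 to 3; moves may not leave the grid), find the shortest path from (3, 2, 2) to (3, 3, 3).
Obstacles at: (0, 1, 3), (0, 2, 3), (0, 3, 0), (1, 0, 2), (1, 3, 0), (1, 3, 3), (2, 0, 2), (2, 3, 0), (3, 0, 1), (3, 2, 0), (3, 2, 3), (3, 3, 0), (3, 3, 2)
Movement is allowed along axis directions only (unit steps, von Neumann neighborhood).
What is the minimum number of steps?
4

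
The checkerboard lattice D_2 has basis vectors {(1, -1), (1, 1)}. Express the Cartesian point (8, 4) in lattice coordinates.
2b₁ + 6b₂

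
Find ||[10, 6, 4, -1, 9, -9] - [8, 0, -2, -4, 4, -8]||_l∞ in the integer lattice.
6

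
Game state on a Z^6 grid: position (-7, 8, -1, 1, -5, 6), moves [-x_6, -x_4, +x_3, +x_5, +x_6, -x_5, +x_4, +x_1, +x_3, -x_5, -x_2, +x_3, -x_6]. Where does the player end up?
(-6, 7, 2, 1, -6, 5)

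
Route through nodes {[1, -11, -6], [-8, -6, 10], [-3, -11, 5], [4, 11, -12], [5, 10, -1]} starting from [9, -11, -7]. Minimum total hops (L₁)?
92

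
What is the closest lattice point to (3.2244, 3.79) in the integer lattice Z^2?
(3, 4)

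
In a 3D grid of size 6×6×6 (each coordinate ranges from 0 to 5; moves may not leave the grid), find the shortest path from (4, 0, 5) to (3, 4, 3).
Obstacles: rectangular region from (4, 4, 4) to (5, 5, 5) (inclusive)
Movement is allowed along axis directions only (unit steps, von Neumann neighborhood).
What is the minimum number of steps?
7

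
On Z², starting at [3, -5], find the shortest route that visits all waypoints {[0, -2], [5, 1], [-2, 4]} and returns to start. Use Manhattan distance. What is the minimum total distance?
32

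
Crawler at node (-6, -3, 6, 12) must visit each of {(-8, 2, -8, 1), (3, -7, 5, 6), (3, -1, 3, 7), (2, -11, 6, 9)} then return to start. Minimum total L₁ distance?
100
(one optimal route: (-6, -3, 6, 12) → (-8, 2, -8, 1) → (3, -1, 3, 7) → (3, -7, 5, 6) → (2, -11, 6, 9) → (-6, -3, 6, 12))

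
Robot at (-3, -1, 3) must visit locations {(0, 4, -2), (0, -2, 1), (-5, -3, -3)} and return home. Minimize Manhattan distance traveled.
38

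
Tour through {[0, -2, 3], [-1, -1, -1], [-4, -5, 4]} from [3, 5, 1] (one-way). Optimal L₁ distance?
26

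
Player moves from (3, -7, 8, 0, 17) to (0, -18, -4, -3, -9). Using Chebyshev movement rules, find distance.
26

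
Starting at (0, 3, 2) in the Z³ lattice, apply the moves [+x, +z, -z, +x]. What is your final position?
(2, 3, 2)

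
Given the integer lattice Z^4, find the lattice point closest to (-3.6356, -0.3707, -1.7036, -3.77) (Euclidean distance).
(-4, 0, -2, -4)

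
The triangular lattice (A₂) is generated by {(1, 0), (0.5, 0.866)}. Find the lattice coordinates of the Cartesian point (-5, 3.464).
-7b₁ + 4b₂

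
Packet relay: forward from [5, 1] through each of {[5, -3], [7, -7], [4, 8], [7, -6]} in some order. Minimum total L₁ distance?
26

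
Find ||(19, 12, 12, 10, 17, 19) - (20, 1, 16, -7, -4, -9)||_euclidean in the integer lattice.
40.6448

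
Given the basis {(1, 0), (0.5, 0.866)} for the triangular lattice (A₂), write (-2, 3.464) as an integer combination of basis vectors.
-4b₁ + 4b₂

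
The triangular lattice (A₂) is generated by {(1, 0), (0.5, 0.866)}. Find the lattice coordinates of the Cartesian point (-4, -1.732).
-3b₁ - 2b₂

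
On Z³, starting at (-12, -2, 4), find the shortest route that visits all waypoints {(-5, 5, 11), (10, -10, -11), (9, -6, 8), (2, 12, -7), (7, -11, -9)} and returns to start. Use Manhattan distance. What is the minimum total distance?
142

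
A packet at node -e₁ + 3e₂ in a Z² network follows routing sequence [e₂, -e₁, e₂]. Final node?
(-2, 5)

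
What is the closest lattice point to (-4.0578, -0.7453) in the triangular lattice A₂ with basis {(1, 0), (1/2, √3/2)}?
(-4.5, -0.866)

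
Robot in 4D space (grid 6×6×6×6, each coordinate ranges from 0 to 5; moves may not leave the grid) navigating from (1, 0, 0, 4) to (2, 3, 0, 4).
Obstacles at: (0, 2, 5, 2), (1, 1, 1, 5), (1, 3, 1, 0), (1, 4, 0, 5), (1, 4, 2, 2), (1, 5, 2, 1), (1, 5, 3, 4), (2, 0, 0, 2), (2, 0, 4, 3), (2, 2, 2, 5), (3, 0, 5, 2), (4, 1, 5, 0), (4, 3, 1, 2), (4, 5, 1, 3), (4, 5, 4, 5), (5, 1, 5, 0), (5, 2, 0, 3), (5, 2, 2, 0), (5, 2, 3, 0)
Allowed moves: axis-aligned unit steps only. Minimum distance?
4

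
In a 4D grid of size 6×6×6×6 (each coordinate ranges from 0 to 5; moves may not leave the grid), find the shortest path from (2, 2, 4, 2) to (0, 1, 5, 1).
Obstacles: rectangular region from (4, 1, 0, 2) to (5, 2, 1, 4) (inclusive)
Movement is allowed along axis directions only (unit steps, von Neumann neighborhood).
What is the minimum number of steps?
5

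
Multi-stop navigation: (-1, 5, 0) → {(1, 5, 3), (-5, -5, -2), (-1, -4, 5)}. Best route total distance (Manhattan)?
30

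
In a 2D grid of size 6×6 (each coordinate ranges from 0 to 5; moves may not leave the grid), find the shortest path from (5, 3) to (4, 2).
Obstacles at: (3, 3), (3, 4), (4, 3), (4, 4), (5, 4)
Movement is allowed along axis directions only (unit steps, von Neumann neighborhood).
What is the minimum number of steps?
2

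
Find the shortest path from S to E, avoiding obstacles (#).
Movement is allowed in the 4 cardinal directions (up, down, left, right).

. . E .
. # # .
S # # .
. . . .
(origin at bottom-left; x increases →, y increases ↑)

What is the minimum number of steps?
4
(one shortest path: (0, 1) → (0, 2) → (0, 3) → (1, 3) → (2, 3))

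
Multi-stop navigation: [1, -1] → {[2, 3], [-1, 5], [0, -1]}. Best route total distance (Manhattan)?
12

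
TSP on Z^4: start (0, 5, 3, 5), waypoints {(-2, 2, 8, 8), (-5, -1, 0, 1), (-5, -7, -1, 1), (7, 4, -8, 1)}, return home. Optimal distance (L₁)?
94
(one optimal route: (0, 5, 3, 5) → (-2, 2, 8, 8) → (-5, -1, 0, 1) → (-5, -7, -1, 1) → (7, 4, -8, 1) → (0, 5, 3, 5))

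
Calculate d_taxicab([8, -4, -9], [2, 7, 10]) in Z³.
36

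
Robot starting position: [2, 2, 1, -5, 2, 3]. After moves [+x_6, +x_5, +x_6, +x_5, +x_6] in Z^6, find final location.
(2, 2, 1, -5, 4, 6)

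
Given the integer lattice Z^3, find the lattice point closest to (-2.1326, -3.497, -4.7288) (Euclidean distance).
(-2, -3, -5)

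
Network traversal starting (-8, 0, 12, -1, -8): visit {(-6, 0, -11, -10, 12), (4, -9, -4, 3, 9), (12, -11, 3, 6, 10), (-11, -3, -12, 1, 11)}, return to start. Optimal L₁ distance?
194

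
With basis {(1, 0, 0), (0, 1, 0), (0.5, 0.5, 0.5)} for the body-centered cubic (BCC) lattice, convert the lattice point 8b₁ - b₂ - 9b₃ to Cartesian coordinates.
(3.5, -5.5, -4.5)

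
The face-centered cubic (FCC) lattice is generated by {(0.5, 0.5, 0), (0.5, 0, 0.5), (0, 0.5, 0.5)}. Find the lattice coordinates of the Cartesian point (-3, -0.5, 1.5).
-5b₁ - b₂ + 4b₃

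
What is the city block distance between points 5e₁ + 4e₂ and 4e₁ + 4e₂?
1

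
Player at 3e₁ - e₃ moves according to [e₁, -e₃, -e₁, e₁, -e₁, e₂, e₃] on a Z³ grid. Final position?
(3, 1, -1)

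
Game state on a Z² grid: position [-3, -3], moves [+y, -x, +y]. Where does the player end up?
(-4, -1)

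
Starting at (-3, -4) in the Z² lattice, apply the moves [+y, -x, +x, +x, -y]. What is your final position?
(-2, -4)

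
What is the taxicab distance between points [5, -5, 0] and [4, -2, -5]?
9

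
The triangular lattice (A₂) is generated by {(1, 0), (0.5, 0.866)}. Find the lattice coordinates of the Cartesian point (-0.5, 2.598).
-2b₁ + 3b₂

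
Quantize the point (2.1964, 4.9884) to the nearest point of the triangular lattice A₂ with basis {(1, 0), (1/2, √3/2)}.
(2, 5.196)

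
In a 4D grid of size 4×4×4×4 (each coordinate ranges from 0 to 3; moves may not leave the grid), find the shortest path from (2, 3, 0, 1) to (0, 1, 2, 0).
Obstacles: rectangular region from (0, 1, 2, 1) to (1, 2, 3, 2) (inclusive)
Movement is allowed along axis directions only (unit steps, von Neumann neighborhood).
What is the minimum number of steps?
7
(one shortest path: (2, 3, 0, 1) → (1, 3, 0, 1) → (0, 3, 0, 1) → (0, 2, 0, 1) → (0, 1, 0, 1) → (0, 1, 1, 1) → (0, 1, 1, 0) → (0, 1, 2, 0))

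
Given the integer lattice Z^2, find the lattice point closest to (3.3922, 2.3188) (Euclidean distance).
(3, 2)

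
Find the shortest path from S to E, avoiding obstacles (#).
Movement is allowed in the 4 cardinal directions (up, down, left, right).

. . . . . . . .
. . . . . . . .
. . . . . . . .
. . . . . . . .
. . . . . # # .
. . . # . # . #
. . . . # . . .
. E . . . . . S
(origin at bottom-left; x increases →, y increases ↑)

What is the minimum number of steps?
6
(one shortest path: (7, 0) → (6, 0) → (5, 0) → (4, 0) → (3, 0) → (2, 0) → (1, 0))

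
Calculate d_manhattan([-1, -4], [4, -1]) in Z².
8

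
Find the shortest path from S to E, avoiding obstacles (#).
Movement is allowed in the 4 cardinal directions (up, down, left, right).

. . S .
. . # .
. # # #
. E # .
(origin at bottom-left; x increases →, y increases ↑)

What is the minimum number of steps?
6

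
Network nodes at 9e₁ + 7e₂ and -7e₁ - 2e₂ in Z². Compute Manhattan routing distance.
25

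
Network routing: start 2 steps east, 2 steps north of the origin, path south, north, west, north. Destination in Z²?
(1, 3)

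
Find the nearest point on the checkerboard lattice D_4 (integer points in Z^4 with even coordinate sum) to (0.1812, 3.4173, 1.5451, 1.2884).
(0, 3, 2, 1)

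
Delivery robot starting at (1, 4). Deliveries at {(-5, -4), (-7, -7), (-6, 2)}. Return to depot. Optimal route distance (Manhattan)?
38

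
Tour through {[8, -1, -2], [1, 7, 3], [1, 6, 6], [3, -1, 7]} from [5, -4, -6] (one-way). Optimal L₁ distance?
38
(one optimal route: (5, -4, -6) → (8, -1, -2) → (3, -1, 7) → (1, 6, 6) → (1, 7, 3))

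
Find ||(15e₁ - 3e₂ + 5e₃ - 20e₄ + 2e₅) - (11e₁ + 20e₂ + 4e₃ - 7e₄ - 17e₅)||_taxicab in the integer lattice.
60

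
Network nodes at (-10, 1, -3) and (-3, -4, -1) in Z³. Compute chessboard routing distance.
7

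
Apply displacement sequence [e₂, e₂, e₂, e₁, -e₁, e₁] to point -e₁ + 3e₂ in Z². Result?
(0, 6)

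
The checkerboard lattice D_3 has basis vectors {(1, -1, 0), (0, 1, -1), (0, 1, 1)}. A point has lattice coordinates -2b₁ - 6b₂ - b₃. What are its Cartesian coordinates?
(-2, -5, 5)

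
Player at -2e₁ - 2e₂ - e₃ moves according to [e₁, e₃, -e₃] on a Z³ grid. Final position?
(-1, -2, -1)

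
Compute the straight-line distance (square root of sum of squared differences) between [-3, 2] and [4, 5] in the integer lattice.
7.61577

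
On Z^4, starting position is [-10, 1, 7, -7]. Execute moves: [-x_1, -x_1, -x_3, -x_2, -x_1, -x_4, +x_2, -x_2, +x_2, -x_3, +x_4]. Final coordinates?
(-13, 1, 5, -7)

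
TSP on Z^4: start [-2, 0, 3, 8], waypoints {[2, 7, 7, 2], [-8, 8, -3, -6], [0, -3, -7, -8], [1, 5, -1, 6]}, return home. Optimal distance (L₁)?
114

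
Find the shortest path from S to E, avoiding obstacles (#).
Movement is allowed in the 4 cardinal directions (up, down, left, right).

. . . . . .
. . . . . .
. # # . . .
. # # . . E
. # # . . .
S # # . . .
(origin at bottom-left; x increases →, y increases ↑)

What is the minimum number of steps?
11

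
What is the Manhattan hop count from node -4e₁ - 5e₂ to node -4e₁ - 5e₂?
0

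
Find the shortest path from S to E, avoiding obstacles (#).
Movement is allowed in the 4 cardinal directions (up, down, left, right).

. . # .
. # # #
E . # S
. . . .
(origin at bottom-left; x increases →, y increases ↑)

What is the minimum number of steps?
5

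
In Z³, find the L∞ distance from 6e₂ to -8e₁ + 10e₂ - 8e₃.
8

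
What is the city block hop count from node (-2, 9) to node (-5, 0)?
12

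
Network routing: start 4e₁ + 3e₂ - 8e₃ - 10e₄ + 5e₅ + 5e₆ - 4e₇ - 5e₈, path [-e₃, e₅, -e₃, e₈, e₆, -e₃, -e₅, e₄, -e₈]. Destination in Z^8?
(4, 3, -11, -9, 5, 6, -4, -5)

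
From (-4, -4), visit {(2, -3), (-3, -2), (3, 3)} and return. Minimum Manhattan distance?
28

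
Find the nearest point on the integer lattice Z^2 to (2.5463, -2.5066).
(3, -3)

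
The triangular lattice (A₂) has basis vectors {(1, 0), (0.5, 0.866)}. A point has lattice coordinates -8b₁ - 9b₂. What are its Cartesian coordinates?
(-12.5, -7.794)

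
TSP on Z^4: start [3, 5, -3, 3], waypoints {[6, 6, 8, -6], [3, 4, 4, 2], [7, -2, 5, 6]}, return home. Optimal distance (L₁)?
72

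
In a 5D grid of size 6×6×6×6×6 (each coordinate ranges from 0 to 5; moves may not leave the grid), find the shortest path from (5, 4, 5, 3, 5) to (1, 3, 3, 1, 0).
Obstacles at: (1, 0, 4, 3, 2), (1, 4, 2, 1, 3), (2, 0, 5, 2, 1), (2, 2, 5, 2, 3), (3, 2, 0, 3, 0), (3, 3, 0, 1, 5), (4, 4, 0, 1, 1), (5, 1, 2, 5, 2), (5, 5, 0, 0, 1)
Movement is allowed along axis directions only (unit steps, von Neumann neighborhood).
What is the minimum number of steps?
14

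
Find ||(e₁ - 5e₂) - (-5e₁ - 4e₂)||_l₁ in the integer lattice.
7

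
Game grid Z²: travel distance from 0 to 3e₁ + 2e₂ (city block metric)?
5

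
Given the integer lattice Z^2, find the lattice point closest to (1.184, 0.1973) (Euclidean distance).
(1, 0)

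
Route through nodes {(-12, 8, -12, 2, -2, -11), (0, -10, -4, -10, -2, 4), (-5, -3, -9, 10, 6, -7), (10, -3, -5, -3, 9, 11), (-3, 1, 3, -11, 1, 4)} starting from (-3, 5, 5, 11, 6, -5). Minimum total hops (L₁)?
198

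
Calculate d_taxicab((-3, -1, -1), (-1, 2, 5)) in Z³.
11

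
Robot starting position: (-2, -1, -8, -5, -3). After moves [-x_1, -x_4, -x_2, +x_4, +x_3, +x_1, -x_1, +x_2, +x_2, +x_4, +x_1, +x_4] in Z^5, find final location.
(-2, 0, -7, -3, -3)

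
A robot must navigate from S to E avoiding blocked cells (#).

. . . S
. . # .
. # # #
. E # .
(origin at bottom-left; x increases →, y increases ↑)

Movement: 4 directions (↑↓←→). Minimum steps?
7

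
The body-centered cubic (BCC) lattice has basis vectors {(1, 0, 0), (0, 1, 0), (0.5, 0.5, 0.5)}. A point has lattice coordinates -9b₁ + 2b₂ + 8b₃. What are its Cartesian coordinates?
(-5, 6, 4)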